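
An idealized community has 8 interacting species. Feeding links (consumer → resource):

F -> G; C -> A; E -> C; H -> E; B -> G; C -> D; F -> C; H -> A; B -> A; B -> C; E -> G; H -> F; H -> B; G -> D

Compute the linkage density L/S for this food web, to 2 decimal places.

L/S = 1.75

There are L = 14 links among S = 8 species.
L/S = 14/8 = 1.7500 ≈ 1.75.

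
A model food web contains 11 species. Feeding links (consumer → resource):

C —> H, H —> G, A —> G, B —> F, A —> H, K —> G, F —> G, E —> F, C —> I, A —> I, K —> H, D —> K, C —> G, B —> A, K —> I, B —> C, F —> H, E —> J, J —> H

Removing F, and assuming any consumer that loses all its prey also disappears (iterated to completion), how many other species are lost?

0

Remove F.
Every predator of it retains at least one other prey: E still has J; B still has C, A.
No consumer loses all prey, so no secondary extinctions occur.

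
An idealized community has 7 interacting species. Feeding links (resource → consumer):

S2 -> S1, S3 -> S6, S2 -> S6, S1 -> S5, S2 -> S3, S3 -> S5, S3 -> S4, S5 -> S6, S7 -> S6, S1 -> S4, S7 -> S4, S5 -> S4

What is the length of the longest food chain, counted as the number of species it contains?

One longest chain: S2 → S1 → S5 → S6.
It has 4 species and 3 links.

4 species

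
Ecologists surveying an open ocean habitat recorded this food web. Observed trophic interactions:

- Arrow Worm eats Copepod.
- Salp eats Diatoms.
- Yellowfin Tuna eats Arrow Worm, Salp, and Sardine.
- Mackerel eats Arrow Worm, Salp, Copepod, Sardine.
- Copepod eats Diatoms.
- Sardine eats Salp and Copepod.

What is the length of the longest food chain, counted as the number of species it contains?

One longest chain: Diatoms → Copepod → Arrow Worm → Mackerel.
It has 4 species and 3 links.

4 species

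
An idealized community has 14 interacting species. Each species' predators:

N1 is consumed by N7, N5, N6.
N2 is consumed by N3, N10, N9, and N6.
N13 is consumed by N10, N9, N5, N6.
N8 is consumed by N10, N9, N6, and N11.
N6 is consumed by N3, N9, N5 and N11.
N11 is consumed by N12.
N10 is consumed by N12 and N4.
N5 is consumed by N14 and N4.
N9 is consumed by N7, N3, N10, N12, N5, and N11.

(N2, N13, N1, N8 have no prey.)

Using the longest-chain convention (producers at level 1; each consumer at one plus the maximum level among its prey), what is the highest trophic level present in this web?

5

Producers (level 1): N2, N13, N1, N8.
N2 → N6 → N9 → N5 → N4 gives N4 level 5.
No species has a prey at level 5, so no species reaches level 6.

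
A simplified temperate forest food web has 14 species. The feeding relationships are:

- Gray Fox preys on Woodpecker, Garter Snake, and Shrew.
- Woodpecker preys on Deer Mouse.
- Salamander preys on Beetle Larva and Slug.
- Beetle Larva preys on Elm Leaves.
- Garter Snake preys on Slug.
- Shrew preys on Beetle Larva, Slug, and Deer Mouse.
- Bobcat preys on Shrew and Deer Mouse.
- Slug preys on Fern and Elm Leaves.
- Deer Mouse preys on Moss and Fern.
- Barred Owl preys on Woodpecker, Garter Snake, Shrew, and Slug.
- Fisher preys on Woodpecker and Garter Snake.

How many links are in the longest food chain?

One longest chain: Elm Leaves → Beetle Larva → Shrew → Gray Fox.
It has 4 species and 3 links.

3 links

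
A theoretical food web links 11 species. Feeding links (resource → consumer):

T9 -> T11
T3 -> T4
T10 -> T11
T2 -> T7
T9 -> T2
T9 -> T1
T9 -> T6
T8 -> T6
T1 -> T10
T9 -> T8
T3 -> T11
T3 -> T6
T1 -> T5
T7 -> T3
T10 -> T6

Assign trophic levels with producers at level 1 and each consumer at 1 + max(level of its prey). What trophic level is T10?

T9 is a producer → level 1.
T1 eats T9 → level 2.
T10 eats T1 → level 3.

Trophic level 3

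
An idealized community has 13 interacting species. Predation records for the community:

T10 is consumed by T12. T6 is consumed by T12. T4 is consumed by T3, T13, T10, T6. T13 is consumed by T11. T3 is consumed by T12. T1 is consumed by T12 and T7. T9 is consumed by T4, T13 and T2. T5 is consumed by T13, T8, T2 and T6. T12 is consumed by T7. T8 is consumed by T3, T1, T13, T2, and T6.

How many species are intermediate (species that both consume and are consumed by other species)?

8

Intermediate species (has both prey and predators): T8, T4, T3, T10, T1, T13, T6, T12.
Count: 8.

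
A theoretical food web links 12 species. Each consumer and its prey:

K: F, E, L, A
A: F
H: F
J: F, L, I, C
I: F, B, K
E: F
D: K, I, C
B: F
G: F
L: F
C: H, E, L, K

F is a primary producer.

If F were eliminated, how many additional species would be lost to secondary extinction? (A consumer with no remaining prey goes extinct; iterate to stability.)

Remove F.
Round 1: H (all prey gone), E (all prey gone), B (all prey gone), L (all prey gone), G (all prey gone), A (all prey gone) → extinct.
Round 2: K (all prey gone) → extinct.
Round 3: I (all prey gone), C (all prey gone) → extinct.
Round 4: D (all prey gone), J (all prey gone) → extinct.
No further losses. Total secondary extinctions: 11.

11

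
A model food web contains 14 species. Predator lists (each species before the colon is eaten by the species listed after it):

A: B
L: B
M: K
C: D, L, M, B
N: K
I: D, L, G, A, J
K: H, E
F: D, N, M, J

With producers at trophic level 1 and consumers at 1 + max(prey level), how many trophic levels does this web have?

4

Producers (level 1): C, I, F.
C → M → K → H gives H level 4.
No species has a prey at level 4, so no species reaches level 5.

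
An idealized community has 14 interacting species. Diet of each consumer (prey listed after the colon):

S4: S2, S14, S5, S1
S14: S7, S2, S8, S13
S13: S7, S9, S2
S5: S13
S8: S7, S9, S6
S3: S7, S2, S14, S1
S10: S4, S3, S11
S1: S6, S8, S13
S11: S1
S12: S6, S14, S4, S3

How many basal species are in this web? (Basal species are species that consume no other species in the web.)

4

Basal species (no prey listed): S7, S9, S2, S6.
Count: 4.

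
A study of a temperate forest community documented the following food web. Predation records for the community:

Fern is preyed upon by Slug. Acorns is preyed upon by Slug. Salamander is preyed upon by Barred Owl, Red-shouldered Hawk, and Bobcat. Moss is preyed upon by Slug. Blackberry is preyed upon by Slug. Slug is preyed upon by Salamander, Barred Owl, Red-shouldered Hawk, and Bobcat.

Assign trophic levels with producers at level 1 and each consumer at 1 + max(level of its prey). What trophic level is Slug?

Moss is a producer → level 1.
Slug eats Moss (level 1); other prey at levels: Acorns 1, Blackberry 1, Fern 1 → level 2.

Trophic level 2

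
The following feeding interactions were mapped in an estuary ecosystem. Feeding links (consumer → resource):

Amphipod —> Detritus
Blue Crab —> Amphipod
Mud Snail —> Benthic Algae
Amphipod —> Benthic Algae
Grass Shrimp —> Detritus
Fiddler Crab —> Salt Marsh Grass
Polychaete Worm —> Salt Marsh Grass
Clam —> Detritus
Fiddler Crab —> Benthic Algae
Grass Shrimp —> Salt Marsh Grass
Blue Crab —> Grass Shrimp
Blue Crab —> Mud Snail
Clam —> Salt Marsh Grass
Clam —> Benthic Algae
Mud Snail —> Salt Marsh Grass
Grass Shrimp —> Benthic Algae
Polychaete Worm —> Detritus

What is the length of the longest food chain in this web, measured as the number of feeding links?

One longest chain: Benthic Algae → Mud Snail → Blue Crab.
It has 3 species and 2 links.

2 links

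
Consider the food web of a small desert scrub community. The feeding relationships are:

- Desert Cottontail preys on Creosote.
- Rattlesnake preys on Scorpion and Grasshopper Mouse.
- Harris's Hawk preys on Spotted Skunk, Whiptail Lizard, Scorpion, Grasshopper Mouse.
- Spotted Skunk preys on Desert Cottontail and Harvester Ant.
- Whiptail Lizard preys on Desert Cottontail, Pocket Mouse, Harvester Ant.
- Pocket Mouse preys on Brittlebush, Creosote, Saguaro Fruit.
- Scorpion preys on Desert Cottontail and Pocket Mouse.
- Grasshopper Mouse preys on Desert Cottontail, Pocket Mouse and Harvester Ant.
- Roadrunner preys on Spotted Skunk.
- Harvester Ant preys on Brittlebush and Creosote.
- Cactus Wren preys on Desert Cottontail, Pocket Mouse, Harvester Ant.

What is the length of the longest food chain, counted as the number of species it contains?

4 species

One longest chain: Brittlebush → Pocket Mouse → Scorpion → Rattlesnake.
It has 4 species and 3 links.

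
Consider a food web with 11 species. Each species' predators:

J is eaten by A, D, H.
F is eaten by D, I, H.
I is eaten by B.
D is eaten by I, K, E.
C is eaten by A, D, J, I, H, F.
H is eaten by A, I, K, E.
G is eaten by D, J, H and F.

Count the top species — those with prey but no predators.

4

Top species (has prey, but nothing eats it): K, E, A, B.
Count: 4.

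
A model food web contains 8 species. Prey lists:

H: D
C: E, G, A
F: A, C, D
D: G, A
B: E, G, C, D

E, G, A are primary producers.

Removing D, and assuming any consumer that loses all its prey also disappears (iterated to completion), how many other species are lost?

Remove D.
Round 1: H (all prey gone) → extinct.
No further losses. Total secondary extinctions: 1.

1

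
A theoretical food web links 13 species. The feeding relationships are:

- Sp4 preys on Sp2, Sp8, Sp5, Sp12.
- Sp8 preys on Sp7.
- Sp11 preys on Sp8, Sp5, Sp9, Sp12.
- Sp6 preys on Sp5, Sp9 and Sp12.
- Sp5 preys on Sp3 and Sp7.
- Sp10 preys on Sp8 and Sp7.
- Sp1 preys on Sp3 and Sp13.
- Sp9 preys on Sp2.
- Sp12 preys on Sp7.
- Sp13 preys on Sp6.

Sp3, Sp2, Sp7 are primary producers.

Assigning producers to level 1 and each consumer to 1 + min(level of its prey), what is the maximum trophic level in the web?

Producers (level 1): Sp3, Sp2, Sp7.
Following each consumer down to its lowest-level prey: Sp3 → Sp5 → Sp6 → Sp13 (levels 1 through 4).
All prey of Sp13 (Sp6 3) are at level 3 or above, so Sp13 is at level 1 + 3 = 4.
Every consumer has at least one prey at level 3 or below, so none exceeds level 4.

4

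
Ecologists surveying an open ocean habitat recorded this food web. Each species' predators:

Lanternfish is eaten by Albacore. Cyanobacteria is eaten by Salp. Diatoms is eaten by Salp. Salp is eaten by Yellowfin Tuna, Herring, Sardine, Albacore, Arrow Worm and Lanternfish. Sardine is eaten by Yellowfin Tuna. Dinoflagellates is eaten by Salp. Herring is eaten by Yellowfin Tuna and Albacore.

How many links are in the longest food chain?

3 links

One longest chain: Cyanobacteria → Salp → Herring → Yellowfin Tuna.
It has 4 species and 3 links.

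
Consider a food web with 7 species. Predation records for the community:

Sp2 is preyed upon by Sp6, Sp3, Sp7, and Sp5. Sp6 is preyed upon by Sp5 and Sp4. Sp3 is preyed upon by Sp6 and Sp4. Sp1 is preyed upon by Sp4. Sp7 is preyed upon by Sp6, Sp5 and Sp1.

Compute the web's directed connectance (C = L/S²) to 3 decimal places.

C = 0.245

The web has S = 7 species and L = 12 feeding links.
C = L / S² = 12 / 49 = 0.2449 ≈ 0.245.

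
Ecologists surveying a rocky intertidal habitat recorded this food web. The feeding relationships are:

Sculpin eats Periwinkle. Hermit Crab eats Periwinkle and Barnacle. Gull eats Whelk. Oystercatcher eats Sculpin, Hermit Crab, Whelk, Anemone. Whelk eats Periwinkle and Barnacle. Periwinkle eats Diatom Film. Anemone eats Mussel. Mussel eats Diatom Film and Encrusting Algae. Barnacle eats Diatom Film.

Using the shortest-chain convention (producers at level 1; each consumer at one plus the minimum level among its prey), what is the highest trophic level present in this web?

4

Producers (level 1): Diatom Film, Encrusting Algae.
Following each consumer down to its lowest-level prey: Diatom Film → Barnacle → Whelk → Gull (levels 1 through 4).
All prey of Gull (Whelk 3) are at level 3 or above, so Gull is at level 1 + 3 = 4.
Every consumer has at least one prey at level 3 or below, so none exceeds level 4.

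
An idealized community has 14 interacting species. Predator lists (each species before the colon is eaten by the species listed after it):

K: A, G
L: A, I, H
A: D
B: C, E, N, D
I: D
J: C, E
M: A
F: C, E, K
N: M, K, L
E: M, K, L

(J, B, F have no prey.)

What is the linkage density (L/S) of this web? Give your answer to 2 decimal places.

There are L = 23 links among S = 14 species.
L/S = 23/14 = 1.6429 ≈ 1.64.

L/S = 1.64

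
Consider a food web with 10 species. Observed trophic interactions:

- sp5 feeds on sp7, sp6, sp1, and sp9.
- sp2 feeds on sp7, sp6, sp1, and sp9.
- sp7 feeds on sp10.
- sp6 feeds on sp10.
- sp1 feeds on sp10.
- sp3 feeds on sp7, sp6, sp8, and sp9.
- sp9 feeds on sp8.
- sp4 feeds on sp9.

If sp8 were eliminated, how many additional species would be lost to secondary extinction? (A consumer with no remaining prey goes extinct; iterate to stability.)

Remove sp8.
Round 1: sp9 (all prey gone) → extinct.
Round 2: sp4 (all prey gone) → extinct.
No further losses. Total secondary extinctions: 2.

2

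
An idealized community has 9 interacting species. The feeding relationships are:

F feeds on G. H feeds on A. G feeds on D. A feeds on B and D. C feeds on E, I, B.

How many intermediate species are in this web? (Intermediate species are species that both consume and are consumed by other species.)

Intermediate species (has both prey and predators): G, A.
Count: 2.

2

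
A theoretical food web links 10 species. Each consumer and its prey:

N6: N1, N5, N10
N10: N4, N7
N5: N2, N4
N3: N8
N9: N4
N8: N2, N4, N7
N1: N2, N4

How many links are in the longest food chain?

2 links

One longest chain: N2 → N8 → N3.
It has 3 species and 2 links.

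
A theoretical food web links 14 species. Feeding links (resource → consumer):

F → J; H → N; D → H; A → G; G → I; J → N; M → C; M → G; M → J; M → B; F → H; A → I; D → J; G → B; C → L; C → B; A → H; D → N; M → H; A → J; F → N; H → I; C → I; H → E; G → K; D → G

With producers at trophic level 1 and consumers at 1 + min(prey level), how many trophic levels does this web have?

Producers (level 1): D, M, A, F.
Following each consumer down to its lowest-level prey: M → C → L (levels 1 through 3).
All prey of L (C 2) are at level 2 or above, so L is at level 1 + 2 = 3.
Every consumer has at least one prey at level 2 or below, so none exceeds level 3.

3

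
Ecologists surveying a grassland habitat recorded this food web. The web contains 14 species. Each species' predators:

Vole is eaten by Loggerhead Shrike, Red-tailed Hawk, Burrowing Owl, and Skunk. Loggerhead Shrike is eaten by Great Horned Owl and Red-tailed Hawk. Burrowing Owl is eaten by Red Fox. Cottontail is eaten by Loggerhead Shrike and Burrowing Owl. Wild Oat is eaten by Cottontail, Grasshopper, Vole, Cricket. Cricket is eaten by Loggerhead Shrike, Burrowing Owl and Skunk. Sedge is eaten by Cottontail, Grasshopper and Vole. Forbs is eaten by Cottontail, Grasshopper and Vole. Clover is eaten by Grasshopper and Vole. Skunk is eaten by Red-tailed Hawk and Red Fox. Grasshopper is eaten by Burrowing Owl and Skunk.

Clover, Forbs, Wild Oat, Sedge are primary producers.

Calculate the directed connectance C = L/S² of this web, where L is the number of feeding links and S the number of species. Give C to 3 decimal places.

C = 0.143

The web has S = 14 species and L = 28 feeding links.
C = L / S² = 28 / 196 = 0.1429 ≈ 0.143.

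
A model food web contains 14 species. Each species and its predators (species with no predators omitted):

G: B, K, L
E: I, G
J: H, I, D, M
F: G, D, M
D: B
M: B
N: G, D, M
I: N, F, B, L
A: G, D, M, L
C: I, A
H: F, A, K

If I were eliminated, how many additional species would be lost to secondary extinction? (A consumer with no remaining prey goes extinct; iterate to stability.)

1

Remove I.
Round 1: N (all prey gone) → extinct.
No further losses. Total secondary extinctions: 1.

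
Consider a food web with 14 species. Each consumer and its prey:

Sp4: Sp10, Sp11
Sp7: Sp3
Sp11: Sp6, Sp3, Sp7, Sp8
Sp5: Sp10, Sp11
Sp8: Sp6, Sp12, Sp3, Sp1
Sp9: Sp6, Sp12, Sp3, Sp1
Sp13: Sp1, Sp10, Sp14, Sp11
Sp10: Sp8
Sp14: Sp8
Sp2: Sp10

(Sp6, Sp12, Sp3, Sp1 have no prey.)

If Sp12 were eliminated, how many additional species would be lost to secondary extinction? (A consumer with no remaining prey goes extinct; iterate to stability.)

Remove Sp12.
Every predator of it retains at least one other prey: Sp8 still has Sp6, Sp3, Sp1; Sp9 still has Sp6, Sp3, Sp1.
No consumer loses all prey, so no secondary extinctions occur.

0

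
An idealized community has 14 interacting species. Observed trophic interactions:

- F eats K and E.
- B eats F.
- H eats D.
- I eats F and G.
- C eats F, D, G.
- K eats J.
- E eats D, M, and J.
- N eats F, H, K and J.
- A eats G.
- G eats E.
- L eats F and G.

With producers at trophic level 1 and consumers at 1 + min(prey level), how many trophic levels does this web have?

Producers (level 1): M, D, J.
Following each consumer down to its lowest-level prey: M → E → F → B (levels 1 through 4).
All prey of B (F 3) are at level 3 or above, so B is at level 1 + 3 = 4.
Every consumer has at least one prey at level 3 or below, so none exceeds level 4.

4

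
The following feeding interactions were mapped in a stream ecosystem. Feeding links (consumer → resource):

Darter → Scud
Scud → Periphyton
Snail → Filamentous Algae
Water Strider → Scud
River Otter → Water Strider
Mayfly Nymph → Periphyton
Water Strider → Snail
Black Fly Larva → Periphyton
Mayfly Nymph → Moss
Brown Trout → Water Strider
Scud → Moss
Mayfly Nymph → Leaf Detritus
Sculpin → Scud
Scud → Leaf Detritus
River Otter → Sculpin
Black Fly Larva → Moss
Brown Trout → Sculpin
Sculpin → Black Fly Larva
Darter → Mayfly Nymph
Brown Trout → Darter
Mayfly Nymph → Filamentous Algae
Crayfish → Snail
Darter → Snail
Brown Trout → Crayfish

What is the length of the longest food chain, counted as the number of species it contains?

One longest chain: Periphyton → Black Fly Larva → Sculpin → River Otter.
It has 4 species and 3 links.

4 species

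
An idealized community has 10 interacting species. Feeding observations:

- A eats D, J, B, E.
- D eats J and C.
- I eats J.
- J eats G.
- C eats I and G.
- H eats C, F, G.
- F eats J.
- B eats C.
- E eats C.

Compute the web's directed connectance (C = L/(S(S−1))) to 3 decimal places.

C = 0.178

The web has S = 10 species and L = 16 feeding links.
C = L / (S(S−1)) = 16 / 90 = 0.1778 ≈ 0.178.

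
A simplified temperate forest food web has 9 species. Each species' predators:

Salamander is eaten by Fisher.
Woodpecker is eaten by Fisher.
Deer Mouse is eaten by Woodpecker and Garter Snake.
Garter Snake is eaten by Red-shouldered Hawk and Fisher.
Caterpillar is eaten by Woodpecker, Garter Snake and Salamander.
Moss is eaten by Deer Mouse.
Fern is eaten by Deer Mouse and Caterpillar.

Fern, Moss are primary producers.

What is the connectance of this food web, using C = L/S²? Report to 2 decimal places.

The web has S = 9 species and L = 12 feeding links.
C = L / S² = 12 / 81 = 0.1481 ≈ 0.15.

C = 0.15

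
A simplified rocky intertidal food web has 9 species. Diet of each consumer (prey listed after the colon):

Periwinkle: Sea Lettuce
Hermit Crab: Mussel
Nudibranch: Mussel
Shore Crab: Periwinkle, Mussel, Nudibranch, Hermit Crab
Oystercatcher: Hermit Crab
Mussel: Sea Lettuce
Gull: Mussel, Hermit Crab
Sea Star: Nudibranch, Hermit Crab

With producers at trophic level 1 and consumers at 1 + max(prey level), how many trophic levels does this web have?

4

Producers (level 1): Sea Lettuce.
Sea Lettuce → Mussel → Hermit Crab → Oystercatcher gives Oystercatcher level 4.
No species has a prey at level 4, so no species reaches level 5.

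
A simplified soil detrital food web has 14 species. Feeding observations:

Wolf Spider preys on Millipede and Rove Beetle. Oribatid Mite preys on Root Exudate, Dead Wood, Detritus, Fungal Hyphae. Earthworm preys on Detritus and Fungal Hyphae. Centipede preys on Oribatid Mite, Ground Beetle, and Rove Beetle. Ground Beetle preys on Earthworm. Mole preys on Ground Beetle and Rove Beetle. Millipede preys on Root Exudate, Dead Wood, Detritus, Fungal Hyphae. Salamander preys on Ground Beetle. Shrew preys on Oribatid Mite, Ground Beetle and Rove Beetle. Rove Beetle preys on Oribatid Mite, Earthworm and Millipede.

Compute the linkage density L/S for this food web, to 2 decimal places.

L/S = 1.79

There are L = 25 links among S = 14 species.
L/S = 25/14 = 1.7857 ≈ 1.79.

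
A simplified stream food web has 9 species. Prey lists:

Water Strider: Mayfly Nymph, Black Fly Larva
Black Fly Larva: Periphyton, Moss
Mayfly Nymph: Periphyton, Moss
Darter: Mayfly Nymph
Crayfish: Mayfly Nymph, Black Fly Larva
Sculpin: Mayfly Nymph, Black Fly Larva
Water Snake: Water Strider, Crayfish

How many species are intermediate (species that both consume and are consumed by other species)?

Intermediate species (has both prey and predators): Mayfly Nymph, Black Fly Larva, Water Strider, Crayfish.
Count: 4.

4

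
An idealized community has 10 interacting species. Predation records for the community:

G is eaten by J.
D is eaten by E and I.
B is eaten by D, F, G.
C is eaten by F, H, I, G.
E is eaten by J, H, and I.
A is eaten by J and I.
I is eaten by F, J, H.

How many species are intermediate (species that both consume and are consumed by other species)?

Intermediate species (has both prey and predators): G, D, E, I.
Count: 4.

4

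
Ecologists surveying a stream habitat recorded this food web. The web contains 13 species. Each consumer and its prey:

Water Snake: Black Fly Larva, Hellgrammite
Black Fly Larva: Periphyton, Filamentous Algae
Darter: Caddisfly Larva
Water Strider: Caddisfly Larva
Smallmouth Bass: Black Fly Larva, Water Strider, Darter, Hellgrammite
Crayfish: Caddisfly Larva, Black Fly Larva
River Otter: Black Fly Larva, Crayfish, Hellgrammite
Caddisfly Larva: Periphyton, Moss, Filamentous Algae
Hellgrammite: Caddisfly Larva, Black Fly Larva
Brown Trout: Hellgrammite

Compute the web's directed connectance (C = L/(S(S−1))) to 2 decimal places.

The web has S = 13 species and L = 21 feeding links.
C = L / (S(S−1)) = 21 / 156 = 0.1346 ≈ 0.13.

C = 0.13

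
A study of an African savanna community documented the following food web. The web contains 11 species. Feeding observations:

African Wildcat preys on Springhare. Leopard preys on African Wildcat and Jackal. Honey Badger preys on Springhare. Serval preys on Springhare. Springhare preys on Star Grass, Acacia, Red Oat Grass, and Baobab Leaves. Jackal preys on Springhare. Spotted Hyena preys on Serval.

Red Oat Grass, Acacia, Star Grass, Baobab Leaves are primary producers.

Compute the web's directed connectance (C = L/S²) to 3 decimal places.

C = 0.091

The web has S = 11 species and L = 11 feeding links.
C = L / S² = 11 / 121 = 0.0909 ≈ 0.091.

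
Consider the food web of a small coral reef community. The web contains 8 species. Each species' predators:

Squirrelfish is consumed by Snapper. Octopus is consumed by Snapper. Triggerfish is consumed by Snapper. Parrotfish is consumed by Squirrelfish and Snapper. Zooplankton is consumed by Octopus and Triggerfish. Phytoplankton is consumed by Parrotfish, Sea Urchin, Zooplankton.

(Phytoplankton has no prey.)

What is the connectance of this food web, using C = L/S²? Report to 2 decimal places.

The web has S = 8 species and L = 10 feeding links.
C = L / S² = 10 / 64 = 0.1562 ≈ 0.16.

C = 0.16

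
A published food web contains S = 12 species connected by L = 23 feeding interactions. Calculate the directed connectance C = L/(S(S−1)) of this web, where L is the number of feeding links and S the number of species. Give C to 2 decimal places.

The web has S = 12 species and L = 23 feeding links.
C = L / (S(S−1)) = 23 / 132 = 0.1742 ≈ 0.17.

C = 0.17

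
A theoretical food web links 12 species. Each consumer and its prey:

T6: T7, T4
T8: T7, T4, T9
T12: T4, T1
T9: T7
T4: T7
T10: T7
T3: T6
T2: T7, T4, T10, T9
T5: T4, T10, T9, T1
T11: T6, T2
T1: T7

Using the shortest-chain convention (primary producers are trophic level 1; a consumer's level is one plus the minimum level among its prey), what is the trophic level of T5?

T7 is a producer → level 1.
T4 eats T7 → level 2.
T5 eats T4 → level 3.
No prey of T5 is below level 2, so 3 is the minimum.

Trophic level 3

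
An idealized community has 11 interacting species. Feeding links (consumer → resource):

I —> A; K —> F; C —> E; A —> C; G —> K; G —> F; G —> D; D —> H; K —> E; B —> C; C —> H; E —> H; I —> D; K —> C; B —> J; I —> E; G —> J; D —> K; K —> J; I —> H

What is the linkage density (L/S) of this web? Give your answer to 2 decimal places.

There are L = 20 links among S = 11 species.
L/S = 20/11 = 1.8182 ≈ 1.82.

L/S = 1.82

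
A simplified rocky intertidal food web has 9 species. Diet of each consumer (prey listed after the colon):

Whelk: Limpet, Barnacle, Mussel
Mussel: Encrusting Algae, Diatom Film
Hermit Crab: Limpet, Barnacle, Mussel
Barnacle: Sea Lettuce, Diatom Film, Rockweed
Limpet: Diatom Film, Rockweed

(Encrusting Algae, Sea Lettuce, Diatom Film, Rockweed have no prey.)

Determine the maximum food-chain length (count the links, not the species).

One longest chain: Diatom Film → Limpet → Hermit Crab.
It has 3 species and 2 links.

2 links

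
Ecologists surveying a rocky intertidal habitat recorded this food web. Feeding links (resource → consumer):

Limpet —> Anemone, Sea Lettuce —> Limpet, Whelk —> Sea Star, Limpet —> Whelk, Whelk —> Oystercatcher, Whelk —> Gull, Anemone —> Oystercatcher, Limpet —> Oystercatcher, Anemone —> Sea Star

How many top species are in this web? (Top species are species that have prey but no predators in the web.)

3

Top species (has prey, but nothing eats it): Gull, Sea Star, Oystercatcher.
Count: 3.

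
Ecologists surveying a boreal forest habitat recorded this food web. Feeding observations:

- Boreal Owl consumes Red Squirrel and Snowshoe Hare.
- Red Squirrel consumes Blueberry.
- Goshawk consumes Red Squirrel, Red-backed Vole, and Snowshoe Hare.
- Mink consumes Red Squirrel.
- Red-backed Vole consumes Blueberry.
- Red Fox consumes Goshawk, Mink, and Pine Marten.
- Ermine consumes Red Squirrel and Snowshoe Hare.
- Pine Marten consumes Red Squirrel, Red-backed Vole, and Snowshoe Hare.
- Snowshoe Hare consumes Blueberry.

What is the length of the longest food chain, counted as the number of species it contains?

4 species

One longest chain: Blueberry → Red Squirrel → Mink → Red Fox.
It has 4 species and 3 links.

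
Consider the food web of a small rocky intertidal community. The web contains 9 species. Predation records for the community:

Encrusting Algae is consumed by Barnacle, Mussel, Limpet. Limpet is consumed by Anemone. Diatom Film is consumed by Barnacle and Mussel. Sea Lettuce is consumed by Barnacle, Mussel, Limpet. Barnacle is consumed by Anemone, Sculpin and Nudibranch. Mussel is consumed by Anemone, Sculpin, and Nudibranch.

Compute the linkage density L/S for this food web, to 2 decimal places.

L/S = 1.67

There are L = 15 links among S = 9 species.
L/S = 15/9 = 1.6667 ≈ 1.67.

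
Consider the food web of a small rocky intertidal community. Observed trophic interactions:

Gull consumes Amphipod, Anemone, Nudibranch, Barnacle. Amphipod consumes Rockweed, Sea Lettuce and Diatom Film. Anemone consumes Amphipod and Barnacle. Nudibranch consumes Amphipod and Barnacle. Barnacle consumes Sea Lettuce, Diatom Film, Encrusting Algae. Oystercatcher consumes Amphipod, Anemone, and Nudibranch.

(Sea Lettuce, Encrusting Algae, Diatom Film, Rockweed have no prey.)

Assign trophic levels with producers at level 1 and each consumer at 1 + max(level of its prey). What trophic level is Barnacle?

Trophic level 2

Sea Lettuce is a producer → level 1.
Barnacle eats Sea Lettuce (level 1); other prey at levels: Encrusting Algae 1, Diatom Film 1 → level 2.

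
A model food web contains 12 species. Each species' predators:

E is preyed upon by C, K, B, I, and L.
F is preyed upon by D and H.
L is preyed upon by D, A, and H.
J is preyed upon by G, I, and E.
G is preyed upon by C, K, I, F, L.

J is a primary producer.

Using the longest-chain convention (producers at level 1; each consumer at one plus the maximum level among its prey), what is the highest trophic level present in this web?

Producers (level 1): J.
J → E → L → H gives H level 4.
No species has a prey at level 4, so no species reaches level 5.

4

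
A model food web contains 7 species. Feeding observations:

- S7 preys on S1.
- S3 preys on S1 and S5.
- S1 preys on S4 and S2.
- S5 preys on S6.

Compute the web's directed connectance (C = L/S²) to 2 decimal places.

The web has S = 7 species and L = 6 feeding links.
C = L / S² = 6 / 49 = 0.1224 ≈ 0.12.

C = 0.12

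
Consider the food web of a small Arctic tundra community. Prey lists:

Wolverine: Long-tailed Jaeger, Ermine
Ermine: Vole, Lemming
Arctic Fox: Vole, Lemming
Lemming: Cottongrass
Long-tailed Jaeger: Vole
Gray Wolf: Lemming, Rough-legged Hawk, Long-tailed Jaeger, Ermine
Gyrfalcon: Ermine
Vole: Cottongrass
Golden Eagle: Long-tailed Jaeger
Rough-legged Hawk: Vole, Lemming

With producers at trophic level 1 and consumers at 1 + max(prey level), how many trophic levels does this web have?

4

Producers (level 1): Cottongrass.
Cottongrass → Vole → Ermine → Gyrfalcon gives Gyrfalcon level 4.
No species has a prey at level 4, so no species reaches level 5.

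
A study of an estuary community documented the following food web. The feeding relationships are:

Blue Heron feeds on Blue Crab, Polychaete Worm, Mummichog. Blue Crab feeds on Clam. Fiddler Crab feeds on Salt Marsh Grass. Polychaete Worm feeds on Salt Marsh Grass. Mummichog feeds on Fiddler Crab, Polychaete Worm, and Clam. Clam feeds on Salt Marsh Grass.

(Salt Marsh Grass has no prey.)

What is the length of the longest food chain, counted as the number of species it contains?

4 species

One longest chain: Salt Marsh Grass → Clam → Blue Crab → Blue Heron.
It has 4 species and 3 links.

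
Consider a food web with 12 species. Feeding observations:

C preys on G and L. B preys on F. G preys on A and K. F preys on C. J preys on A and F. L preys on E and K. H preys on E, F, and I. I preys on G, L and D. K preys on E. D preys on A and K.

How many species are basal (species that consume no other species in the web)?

Basal species (no prey listed): A, E.
Count: 2.

2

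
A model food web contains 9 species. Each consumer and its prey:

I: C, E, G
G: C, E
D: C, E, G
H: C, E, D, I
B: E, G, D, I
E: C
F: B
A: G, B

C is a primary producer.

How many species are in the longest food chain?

One longest chain: C → E → G → D → B → A.
It has 6 species and 5 links.

6 species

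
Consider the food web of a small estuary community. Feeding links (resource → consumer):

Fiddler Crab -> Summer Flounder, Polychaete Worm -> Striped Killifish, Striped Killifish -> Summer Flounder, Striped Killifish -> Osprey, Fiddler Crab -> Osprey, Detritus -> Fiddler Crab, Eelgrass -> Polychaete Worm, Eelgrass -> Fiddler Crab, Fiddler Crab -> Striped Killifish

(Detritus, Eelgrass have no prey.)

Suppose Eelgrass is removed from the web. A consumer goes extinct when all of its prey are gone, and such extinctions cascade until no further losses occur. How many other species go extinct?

1

Remove Eelgrass.
Round 1: Polychaete Worm (all prey gone) → extinct.
No further losses. Total secondary extinctions: 1.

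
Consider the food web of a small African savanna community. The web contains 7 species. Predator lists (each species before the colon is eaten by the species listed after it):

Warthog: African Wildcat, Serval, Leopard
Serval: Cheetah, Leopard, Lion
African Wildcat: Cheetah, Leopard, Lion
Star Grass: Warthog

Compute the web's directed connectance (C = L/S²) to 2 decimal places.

C = 0.20

The web has S = 7 species and L = 10 feeding links.
C = L / S² = 10 / 49 = 0.2041 ≈ 0.20.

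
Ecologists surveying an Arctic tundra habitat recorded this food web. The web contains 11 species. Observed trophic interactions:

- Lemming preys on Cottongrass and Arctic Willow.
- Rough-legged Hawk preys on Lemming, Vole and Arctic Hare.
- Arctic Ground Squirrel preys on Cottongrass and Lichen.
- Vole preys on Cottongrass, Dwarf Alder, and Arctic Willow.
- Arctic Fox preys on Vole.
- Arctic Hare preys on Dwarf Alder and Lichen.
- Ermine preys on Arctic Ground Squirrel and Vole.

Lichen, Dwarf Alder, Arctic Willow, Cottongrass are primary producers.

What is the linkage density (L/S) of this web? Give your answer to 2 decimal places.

There are L = 15 links among S = 11 species.
L/S = 15/11 = 1.3636 ≈ 1.36.

L/S = 1.36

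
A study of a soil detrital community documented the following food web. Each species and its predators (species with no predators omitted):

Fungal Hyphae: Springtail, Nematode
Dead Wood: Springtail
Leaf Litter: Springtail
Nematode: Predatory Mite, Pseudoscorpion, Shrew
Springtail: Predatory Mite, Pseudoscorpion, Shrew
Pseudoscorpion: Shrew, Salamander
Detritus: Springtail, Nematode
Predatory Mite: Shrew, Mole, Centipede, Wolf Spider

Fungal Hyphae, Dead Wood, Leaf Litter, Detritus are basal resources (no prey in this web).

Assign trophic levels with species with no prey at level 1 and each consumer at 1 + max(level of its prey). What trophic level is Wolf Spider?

Trophic level 4

Fungal Hyphae has no prey (basal) → level 1.
Springtail eats Fungal Hyphae (level 1); other prey at levels: Dead Wood 1, Leaf Litter 1, Detritus 1 → level 2.
Predatory Mite eats Springtail (level 2); other prey at levels: Nematode 2 → level 3.
Wolf Spider eats Predatory Mite → level 4.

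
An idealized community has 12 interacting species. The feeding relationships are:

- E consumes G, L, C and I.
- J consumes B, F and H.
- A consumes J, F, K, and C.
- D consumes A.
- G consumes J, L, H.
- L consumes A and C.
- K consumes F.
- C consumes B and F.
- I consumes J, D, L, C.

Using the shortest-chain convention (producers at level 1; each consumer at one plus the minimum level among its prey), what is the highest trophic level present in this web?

3

Producers (level 1): H, F, B.
Following each consumer down to its lowest-level prey: F → A → D (levels 1 through 3).
All prey of D (A 2) are at level 2 or above, so D is at level 1 + 2 = 3.
Every consumer has at least one prey at level 2 or below, so none exceeds level 3.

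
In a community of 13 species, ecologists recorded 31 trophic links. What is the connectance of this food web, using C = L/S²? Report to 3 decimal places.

C = 0.183

The web has S = 13 species and L = 31 feeding links.
C = L / S² = 31 / 169 = 0.1834 ≈ 0.183.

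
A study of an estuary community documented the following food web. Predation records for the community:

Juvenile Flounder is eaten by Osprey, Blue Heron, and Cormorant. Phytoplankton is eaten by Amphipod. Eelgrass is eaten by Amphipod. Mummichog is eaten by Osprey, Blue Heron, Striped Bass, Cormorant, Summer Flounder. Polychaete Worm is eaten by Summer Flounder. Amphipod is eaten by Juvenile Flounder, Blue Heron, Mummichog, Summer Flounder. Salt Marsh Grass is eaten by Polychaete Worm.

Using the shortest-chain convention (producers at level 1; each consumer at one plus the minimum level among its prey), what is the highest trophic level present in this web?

4

Producers (level 1): Salt Marsh Grass, Phytoplankton, Eelgrass.
Following each consumer down to its lowest-level prey: Phytoplankton → Amphipod → Juvenile Flounder → Osprey (levels 1 through 4).
All prey of Osprey (Juvenile Flounder 3, Mummichog 3) are at level 3 or above, so Osprey is at level 1 + 3 = 4.
Every consumer has at least one prey at level 3 or below, so none exceeds level 4.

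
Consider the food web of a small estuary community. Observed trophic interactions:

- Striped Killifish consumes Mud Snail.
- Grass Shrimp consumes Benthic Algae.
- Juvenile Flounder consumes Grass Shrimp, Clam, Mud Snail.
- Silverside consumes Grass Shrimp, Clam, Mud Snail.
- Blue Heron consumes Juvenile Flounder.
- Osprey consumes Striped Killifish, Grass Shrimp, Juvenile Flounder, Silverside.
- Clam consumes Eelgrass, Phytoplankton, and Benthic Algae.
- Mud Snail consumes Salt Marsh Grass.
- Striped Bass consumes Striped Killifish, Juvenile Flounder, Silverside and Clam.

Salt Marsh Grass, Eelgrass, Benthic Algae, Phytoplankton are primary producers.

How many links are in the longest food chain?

3 links

One longest chain: Benthic Algae → Grass Shrimp → Silverside → Striped Bass.
It has 4 species and 3 links.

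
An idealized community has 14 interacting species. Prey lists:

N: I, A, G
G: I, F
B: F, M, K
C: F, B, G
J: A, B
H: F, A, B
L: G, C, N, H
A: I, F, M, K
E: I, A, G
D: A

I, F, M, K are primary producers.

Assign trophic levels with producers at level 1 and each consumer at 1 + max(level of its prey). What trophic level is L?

I is a producer → level 1.
A eats I (level 1); other prey at levels: F 1, M 1, K 1 → level 2.
N eats A (level 2); other prey at levels: I 1, G 2 → level 3.
L eats N (level 3); other prey at levels: G 2, C 3, H 3 → level 4.

Trophic level 4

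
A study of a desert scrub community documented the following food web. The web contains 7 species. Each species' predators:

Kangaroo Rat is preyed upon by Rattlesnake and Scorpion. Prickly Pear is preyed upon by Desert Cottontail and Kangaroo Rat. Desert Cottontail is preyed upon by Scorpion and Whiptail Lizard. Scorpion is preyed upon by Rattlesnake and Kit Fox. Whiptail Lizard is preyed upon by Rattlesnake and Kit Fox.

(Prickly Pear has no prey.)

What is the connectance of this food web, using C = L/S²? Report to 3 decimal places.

C = 0.204

The web has S = 7 species and L = 10 feeding links.
C = L / S² = 10 / 49 = 0.2041 ≈ 0.204.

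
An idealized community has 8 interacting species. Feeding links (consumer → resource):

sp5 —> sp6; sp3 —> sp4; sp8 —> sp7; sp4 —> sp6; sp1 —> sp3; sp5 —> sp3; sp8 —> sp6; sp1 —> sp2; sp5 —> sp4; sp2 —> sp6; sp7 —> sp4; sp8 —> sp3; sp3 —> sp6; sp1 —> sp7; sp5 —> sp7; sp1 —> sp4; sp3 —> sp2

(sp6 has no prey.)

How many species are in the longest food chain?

4 species

One longest chain: sp6 → sp2 → sp3 → sp1.
It has 4 species and 3 links.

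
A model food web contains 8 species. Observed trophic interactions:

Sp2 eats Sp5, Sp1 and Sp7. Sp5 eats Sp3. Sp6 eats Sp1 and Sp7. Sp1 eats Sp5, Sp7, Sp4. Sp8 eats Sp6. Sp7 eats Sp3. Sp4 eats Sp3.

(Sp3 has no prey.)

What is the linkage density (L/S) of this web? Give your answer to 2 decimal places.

L/S = 1.50

There are L = 12 links among S = 8 species.
L/S = 12/8 = 1.5000 ≈ 1.50.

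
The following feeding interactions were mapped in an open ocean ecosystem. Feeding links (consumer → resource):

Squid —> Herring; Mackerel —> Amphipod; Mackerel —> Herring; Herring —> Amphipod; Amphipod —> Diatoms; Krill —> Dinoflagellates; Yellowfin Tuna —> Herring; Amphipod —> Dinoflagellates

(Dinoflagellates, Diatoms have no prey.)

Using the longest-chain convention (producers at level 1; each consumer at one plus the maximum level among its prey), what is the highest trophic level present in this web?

Producers (level 1): Dinoflagellates, Diatoms.
Dinoflagellates → Amphipod → Herring → Yellowfin Tuna gives Yellowfin Tuna level 4.
No species has a prey at level 4, so no species reaches level 5.

4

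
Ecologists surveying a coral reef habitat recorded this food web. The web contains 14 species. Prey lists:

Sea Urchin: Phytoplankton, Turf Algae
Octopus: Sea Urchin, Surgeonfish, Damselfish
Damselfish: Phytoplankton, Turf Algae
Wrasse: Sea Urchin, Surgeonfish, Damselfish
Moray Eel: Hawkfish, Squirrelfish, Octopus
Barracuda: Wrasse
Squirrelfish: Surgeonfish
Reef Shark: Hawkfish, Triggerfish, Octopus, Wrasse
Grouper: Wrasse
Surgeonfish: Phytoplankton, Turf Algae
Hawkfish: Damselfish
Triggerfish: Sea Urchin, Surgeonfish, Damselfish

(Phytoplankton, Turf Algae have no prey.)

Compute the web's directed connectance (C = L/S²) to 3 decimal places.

C = 0.133

The web has S = 14 species and L = 26 feeding links.
C = L / S² = 26 / 196 = 0.1327 ≈ 0.133.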